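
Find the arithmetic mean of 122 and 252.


AM = (122 + 252)/2 = 374/2 = 187

AM = 187


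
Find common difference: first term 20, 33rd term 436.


d = (aₙ - a₁)/(n-1)
= (436 - 20)/(33-1)
= 416/32 = 13

d = 13


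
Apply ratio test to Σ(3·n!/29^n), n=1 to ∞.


aₙ = 3·n!/29^n
a_{n+1}/aₙ = (n+1)!/29^(n+1) × 29^n/n!  (constant 3 cancels)
= (n+1)/29
L = lim(n→∞) (n+1)/29 = ∞
L > 1 → series DIVERGES

Diverges (ratio test: L = ∞ > 1)


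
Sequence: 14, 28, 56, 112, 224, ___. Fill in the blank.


Pattern: geometric (r=2)
Terms: 14, 28, 56, 112, 224
Next term = 448

Next term = 448


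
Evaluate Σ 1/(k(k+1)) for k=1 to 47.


1/(k(k+1)) = 1/k - 1/(k+1) (partial fractions)
Telescoping: Σ = 1 - 1/48 = 47/48

Sum = 47/48


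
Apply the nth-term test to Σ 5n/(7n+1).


lim(n→∞) 5n/(7n+1) = 5/7 = 5/7  (divide numerator and denominator by n)
lim aₙ = 5/7 ≠ 0 → series DIVERGES

Diverges (lim aₙ = 5/7 ≠ 0)


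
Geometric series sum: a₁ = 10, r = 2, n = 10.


Sₙ = 10×(2^10 - 1)/(2 - 1)
= 10×(1024 - 1)/1
= 10×1023/1
= 10230

S_10 = 10230


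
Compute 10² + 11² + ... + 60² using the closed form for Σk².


Σₖ₌10^60 k² = Σₖ₌₁^60 k² − Σₖ₌₁^9 k²
= 60·61·121/6 − 9·10·19/6
= 73810 − 285 = 73525

Σk² = 73525


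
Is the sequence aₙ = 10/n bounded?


a₁ = 10, a₂ = 10/2, a₃ = 10/3, ...
0 < aₙ ≤ 10 for all n ≥ 1
Lower bound: 0, Upper bound: 10
The sequence IS bounded

Bounded (0 < aₙ ≤ 10)


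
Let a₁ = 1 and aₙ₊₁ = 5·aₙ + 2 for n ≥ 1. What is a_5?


Computing step by step:
a_1 = 1
a_2 = 7
a_3 = 37
a_4 = 187
a_5 = 937


a_5 = 937


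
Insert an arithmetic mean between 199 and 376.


AM = (199 + 376)/2 = 575/2 = 287.5

AM = 287.5


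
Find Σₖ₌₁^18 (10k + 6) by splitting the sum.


Σ(10k+6) = 10·Σk + 6·n
= 10·171 + 6·18
= 1710 + 108 = 1818

Σ = 1818


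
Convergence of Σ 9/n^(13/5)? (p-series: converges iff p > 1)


p-series test: Σ c/n^p converges if p > 1, diverges if p ≤ 1 (constant c > 0 doesn't affect convergence).
p = 13/5
13/5 > 1 → CONVERGES

Converges (p = 13/5 > 1)


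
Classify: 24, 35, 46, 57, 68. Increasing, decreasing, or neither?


Differences: 11, 11, 11, 11
All differences > 0 → strictly INCREASING

Monotonically increasing


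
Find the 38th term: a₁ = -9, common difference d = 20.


aₙ = a₁ + (n-1)d
= -9 + (38-1)×20
= -9 + 740
= 731

a_38 = 731


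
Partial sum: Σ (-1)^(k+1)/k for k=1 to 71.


S = 1 - 1/2 + 1/3 - 1/4 + 1/5 - 1/6 + 1/7 - 1/8 ± ...
= 0.7001
(Full series converges to +ln(2) ≈ +0.6931)

S_71 = 0.7001


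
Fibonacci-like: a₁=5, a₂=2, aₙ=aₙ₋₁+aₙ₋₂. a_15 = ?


Computing iteratively: 5, 2, 7, 9, 16, 25, 41, 66, 107, 173, 280, 453, ...
a_15 = 1919

a_15 = 1919


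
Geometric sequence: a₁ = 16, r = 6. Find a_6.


aₙ = a₁·r^(n-1)
= 16×6^5
= 16×7776
= 124416

a_6 = 124416


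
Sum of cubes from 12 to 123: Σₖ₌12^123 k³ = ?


Σₖ₌12^123 k³ = [123·124/2]² − [11·12/2]²
= 58155876 − 4356 = 58151520

Σk³ = 58151520


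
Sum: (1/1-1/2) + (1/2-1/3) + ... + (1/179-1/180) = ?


Telescoping: adjacent terms cancel.
= 1/1 - 1/180
= 1 - 1/180 = 179/180

Sum = 179/180


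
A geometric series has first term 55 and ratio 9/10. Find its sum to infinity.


S∞ = a₁/(1-r) = 55/(1 - 9/10)
= 55/(1/10)
= 550

S∞ = 550


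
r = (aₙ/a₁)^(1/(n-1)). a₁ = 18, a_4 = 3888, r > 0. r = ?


r^(n-1) = aₙ/a₁
r^3 = 3888/18 = 216
r = 216^(1/3)
= 6

r = 6


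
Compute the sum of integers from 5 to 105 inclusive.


Σₖ₌5^105 k = Σₖ₌₁^105 k − Σₖ₌₁^4 k
= 105·106/2 − 4·5/2
= 5565 − 10 = 5555

Σk = 5555


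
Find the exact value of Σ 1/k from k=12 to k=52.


Σₖ₌12^52 1/k = 1/12 + 1/13 + 1/14 + ... + 1/52
= 4704865876296592668539/3099044504245996706400
≈ 1.5182

Sum = 4704865876296592668539/3099044504245996706400 ≈ 1.5182


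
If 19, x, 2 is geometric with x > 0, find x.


GM = √(19×2) = √38 = 6.1644

GM = 6.1644


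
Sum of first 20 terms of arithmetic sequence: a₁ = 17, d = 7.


aₙ = 17 + (20-1)×7 = 150
Sₙ = n(a₁+aₙ)/2 = 20×(17+150)/2
= 20×167/2 = 1670

S_20 = 1670


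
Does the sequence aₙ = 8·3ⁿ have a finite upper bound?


aₙ = 8·3ⁿ → as n→∞, aₙ→∞ (since base 3 > 1)
No finite upper bound exists
The sequence is UNBOUNDED

Unbounded (aₙ → ∞ as n → ∞)


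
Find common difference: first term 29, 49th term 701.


d = (aₙ - a₁)/(n-1)
= (701 - 29)/(49-1)
= 672/48 = 14

d = 14


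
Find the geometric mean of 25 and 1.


GM = √(25×1) = √25 = 5

GM = 5


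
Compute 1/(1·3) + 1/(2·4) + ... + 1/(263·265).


1/(k(k+2)) = (1/2)·(1/k - 1/(k+2)) (partial fractions)
Telescoping: Σ = (1/2)·(1 + 1/2 - 1/264 - 1/265) = 104411/139920

Sum = 104411/139920


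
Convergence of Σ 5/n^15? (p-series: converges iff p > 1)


p-series test: Σ c/n^p converges if p > 1, diverges if p ≤ 1 (constant c > 0 doesn't affect convergence).
p = 15
15 > 1 → CONVERGES

Converges (p = 15 > 1)


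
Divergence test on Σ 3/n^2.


lim(n→∞) 3/n^2 = 0
lim aₙ = 0 → nth-term test is INCONCLUSIVE
(Need other tests; this is actually a convergent p-series with p=2 > 1)

Inconclusive (lim aₙ = 0; need another test)


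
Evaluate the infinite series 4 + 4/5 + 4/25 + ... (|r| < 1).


S∞ = a₁/(1-r) = 4/(1 - 1/5)
= 4/(4/5)
= 5

S∞ = 5


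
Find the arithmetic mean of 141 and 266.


AM = (141 + 266)/2 = 407/2 = 203.5

AM = 203.5


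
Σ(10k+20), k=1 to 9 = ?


Σ(10k+20) = 10·Σk + 20·n
= 10·45 + 20·9
= 450 + 180 = 630

Σ = 630


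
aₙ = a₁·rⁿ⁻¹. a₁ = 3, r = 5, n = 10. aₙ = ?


aₙ = a₁·r^(n-1)
= 3×5^9
= 3×1953125
= 5859375

a_10 = 5859375


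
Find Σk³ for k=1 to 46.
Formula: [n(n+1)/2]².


n(n+1)/2 = 46×47/2 = 1081
Σk³ = 1081² = 1168561

Σk³ = 1168561


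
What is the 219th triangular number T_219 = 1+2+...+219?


n(n+1)/2 = 219×220/2 = 48180/2 = 24090

Σk = 24090


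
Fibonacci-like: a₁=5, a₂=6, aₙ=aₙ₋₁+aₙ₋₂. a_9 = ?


Computing iteratively: 5, 6, 11, 17, 28, 45, 73, 118, 191
a_9 = 191

a_9 = 191


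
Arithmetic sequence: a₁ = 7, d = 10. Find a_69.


aₙ = a₁ + (n-1)d
= 7 + (69-1)×10
= 7 + 680
= 687

a_69 = 687


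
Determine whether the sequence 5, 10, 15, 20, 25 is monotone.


Differences: 5, 5, 5, 5
All differences > 0 → strictly INCREASING

Monotonically increasing


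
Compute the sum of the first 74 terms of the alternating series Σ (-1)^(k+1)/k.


S = 1 - 1/2 + 1/3 - 1/4 + 1/5 - 1/6 + 1/7 - 1/8 ± ...
= 0.6864
(Full series converges to +ln(2) ≈ +0.6931)

S_74 = 0.6864


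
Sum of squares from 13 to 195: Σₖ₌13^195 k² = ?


Σₖ₌13^195 k² = Σₖ₌₁^195 k² − Σₖ₌₁^12 k²
= 195·196·391/6 − 12·13·25/6
= 2490670 − 650 = 2490020

Σk² = 2490020


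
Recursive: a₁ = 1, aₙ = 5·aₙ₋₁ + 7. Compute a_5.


Computing step by step:
a_1 = 1
a_2 = 12
a_3 = 67
a_4 = 342
a_5 = 1717


a_5 = 1717


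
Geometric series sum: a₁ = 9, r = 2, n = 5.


Sₙ = 9×(2^5 - 1)/(2 - 1)
= 9×(32 - 1)/1
= 9×31/1
= 279

S_5 = 279


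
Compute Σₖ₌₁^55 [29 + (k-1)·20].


aₙ = 29 + (55-1)×20 = 1109
Sₙ = n(a₁+aₙ)/2 = 55×(29+1109)/2
= 55×1138/2 = 31295

S_55 = 31295


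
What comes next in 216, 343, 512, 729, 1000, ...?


Pattern: perfect cubes: n³
Terms: 216, 343, 512, 729, 1000
Next term = 1331

Next term = 1331


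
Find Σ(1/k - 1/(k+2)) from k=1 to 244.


Telescoping with gap 2: two head and two tail terms survive.
= (1 + 1/2) - (1/245 + 1/246)
= 3/2 - 1/245 - 1/246 = 44957/30135

Sum = 44957/30135


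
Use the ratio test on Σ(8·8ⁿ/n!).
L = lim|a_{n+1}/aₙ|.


aₙ = 8·8^n/n!
a_{n+1}/aₙ = 8^(n+1)/(n+1)! × n!/8^n  (constant 8 cancels)
= 8/(n+1)
L = lim(n→∞) 8/(n+1) = 0
L < 1 → series CONVERGES

Converges (ratio test: L = 0 < 1)


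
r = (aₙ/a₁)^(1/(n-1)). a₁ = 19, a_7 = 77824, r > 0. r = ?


r^(n-1) = aₙ/a₁
r^6 = 77824/19 = 4096
r = 4096^(1/6)
= ±4; taking r > 0 gives r = 4

r = 4


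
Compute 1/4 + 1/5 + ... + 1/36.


Σₖ₌4^36 1/k = 1/4 + 1/5 + 1/6 + ... + 1/36
= 30734666619109/13127595717600
≈ 2.3412

Sum = 30734666619109/13127595717600 ≈ 2.3412


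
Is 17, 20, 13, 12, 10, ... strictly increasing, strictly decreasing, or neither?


Differences: 3, -7, -1, -2
Difference at position 1 is +3 (> 0) but position 2 is -7 (< 0) — sequence both rises and falls
→ NOT monotonic

Not monotonic


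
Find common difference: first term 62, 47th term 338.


d = (aₙ - a₁)/(n-1)
= (338 - 62)/(47-1)
= 276/46 = 6

d = 6


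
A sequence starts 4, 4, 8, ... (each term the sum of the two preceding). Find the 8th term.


Computing iteratively: 4, 4, 8, 12, 20, 32, 52, 84
a_8 = 84

a_8 = 84


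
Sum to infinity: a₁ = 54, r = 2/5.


S∞ = a₁/(1-r) = 54/(1 - 2/5)
= 54/(3/5)
= 90

S∞ = 90


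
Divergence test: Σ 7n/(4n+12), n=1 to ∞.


lim(n→∞) 7n/(4n+12) = 7/4 = 7/4  (divide numerator and denominator by n)
lim aₙ = 7/4 ≠ 0 → series DIVERGES

Diverges (lim aₙ = 7/4 ≠ 0)


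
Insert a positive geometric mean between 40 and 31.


GM = √(40×31) = √1240 = 35.2136

GM = 35.2136


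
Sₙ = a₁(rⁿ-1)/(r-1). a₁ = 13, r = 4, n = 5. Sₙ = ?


Sₙ = 13×(4^5 - 1)/(4 - 1)
= 13×(1024 - 1)/3
= 13×1023/3
= 4433

S_5 = 4433


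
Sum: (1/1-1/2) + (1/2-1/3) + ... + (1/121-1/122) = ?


Telescoping: adjacent terms cancel.
= 1/1 - 1/122
= 1 - 1/122 = 121/122

Sum = 121/122


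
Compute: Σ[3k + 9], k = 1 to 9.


Σ(3k+9) = 3·Σk + 9·n
= 3·45 + 9·9
= 135 + 81 = 216

Σ = 216


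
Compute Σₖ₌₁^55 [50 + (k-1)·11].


aₙ = 50 + (55-1)×11 = 644
Sₙ = n(a₁+aₙ)/2 = 55×(50+644)/2
= 55×694/2 = 19085

S_55 = 19085


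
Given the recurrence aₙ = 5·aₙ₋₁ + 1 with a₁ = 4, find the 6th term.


Computing step by step:
a_1 = 4
a_2 = 21
a_3 = 106
a_4 = 531
a_5 = 2656
a_6 = 13281


a_6 = 13281


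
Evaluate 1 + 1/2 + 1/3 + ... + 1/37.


H_37 = 1/1 + 1/2 + 1/3 + ... + 1/37
= 2040798836801833/485721041551200
≈ 4.2016

H_37 = 2040798836801833/485721041551200 ≈ 4.2016


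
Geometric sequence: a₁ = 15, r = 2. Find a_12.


aₙ = a₁·r^(n-1)
= 15×2^11
= 15×2048
= 30720

a_12 = 30720


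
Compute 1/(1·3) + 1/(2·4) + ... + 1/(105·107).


1/(k(k+2)) = (1/2)·(1/k - 1/(k+2)) (partial fractions)
Telescoping: Σ = (1/2)·(1 + 1/2 - 1/106 - 1/107) = 4200/5671

Sum = 4200/5671


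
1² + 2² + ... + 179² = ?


n = 179
n(n+1)(2n+1)/6 = 179×180×359/6
= 11566980/6 = 1927830

Σk² = 1927830


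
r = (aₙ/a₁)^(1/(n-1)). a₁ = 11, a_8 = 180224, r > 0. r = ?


r^(n-1) = aₙ/a₁
r^7 = 180224/11 = 16384
r = 16384^(1/7)
= 4

r = 4


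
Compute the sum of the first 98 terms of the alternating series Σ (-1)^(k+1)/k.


S = 1 - 1/2 + 1/3 - 1/4 + 1/5 - 1/6 + 1/7 - 1/8 ± ...
= 0.6881
(Full series converges to +ln(2) ≈ +0.6931)

S_98 = 0.6881


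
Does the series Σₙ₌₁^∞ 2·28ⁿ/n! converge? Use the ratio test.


aₙ = 2·28^n/n!
a_{n+1}/aₙ = 28^(n+1)/(n+1)! × n!/28^n  (constant 2 cancels)
= 28/(n+1)
L = lim(n→∞) 28/(n+1) = 0
L < 1 → series CONVERGES

Converges (ratio test: L = 0 < 1)


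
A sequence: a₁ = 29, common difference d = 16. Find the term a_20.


aₙ = a₁ + (n-1)d
= 29 + (20-1)×16
= 29 + 304
= 333

a_20 = 333


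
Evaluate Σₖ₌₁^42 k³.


n(n+1)/2 = 42×43/2 = 903
Σk³ = 903² = 815409

Σk³ = 815409


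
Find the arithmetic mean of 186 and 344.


AM = (186 + 344)/2 = 530/2 = 265

AM = 265


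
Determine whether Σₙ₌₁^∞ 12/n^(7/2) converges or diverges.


p-series test: Σ c/n^p converges if p > 1, diverges if p ≤ 1 (constant c > 0 doesn't affect convergence).
p = 7/2
7/2 > 1 → CONVERGES

Converges (p = 7/2 > 1)


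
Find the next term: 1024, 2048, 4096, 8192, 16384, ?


Pattern: powers of 2: 2ⁿ
Terms: 1024, 2048, 4096, 8192, 16384
Next term = 32768

Next term = 32768


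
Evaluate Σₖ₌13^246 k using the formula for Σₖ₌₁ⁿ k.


Σₖ₌13^246 k = Σₖ₌₁^246 k − Σₖ₌₁^12 k
= 246·247/2 − 12·13/2
= 30381 − 78 = 30303

Σk = 30303


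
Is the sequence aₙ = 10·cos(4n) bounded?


For all n, -1 ≤ cos(4n) ≤ 1, so -10 ≤ 10·cos(4n) ≤ 10
Lower bound: -10, Upper bound: 10
The sequence IS bounded

Bounded (-10 ≤ aₙ ≤ 10)


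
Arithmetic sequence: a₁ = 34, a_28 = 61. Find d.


d = (aₙ - a₁)/(n-1)
= (61 - 34)/(28-1)
= 27/27 = 1

d = 1


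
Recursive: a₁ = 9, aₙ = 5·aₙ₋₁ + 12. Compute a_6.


Computing step by step:
a_1 = 9
a_2 = 57
a_3 = 297
a_4 = 1497
a_5 = 7497
a_6 = 37497


a_6 = 37497


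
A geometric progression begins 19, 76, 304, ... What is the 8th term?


aₙ = a₁·r^(n-1)
= 19×4^7
= 19×16384
= 311296

a_8 = 311296


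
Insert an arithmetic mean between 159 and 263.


AM = (159 + 263)/2 = 422/2 = 211

AM = 211


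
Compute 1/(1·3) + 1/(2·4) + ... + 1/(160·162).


1/(k(k+2)) = (1/2)·(1/k - 1/(k+2)) (partial fractions)
Telescoping: Σ = (1/2)·(1 + 1/2 - 1/161 - 1/162) = 9700/13041

Sum = 9700/13041


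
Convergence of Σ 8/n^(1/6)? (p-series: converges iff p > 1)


p-series test: Σ c/n^p converges if p > 1, diverges if p ≤ 1 (constant c > 0 doesn't affect convergence).
p = 1/6
1/6 ≤ 1 → DIVERGES

Diverges (p = 1/6 ≤ 1)


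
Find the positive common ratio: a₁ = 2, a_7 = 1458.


r^(n-1) = aₙ/a₁
r^6 = 1458/2 = 729
r = 729^(1/6)
= ±3; taking r > 0 gives r = 3

r = 3


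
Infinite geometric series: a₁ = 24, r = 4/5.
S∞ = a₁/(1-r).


S∞ = a₁/(1-r) = 24/(1 - 4/5)
= 24/(1/5)
= 120

S∞ = 120


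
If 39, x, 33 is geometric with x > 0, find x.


GM = √(39×33) = √1287 = 35.8748

GM = 35.8748


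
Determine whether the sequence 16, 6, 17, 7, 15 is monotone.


Differences: -10, 11, -10, 8
Difference at position 2 is +11 (> 0) but position 1 is -10 (< 0) — sequence both rises and falls
→ NOT monotonic

Not monotonic


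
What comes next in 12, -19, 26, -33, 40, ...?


Pattern: alternating sign, magnitude arithmetic (d=7)
Terms: 12, -19, 26, -33, 40
Next term = -47

Next term = -47


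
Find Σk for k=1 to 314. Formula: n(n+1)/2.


n(n+1)/2 = 314×315/2 = 98910/2 = 49455

Σk = 49455


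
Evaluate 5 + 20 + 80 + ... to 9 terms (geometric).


Sₙ = 5×(4^9 - 1)/(4 - 1)
= 5×(262144 - 1)/3
= 5×262143/3
= 436905

S_9 = 436905


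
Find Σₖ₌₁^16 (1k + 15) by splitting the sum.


Σ(1k+15) = 1·Σk + 15·n
= 1·136 + 15·16
= 136 + 240 = 376

Σ = 376


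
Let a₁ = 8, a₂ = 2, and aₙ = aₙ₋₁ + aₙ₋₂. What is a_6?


Computing iteratively: 8, 2, 10, 12, 22, 34
a_6 = 34

a_6 = 34


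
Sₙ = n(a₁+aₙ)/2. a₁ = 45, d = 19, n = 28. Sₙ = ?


aₙ = 45 + (28-1)×19 = 558
Sₙ = n(a₁+aₙ)/2 = 28×(45+558)/2
= 28×603/2 = 8442

S_28 = 8442


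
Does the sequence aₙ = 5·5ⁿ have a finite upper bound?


aₙ = 5·5ⁿ → as n→∞, aₙ→∞ (since base 5 > 1)
No finite upper bound exists
The sequence is UNBOUNDED

Unbounded (aₙ → ∞ as n → ∞)


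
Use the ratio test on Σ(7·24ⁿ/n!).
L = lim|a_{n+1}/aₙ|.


aₙ = 7·24^n/n!
a_{n+1}/aₙ = 24^(n+1)/(n+1)! × n!/24^n  (constant 7 cancels)
= 24/(n+1)
L = lim(n→∞) 24/(n+1) = 0
L < 1 → series CONVERGES

Converges (ratio test: L = 0 < 1)


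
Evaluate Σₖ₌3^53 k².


Σₖ₌3^53 k² = Σₖ₌₁^53 k² − Σₖ₌₁^2 k²
= 53·54·107/6 − 2·3·5/6
= 51039 − 5 = 51034

Σk² = 51034


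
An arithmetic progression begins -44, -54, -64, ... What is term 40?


aₙ = a₁ + (n-1)d
= -44 + (40-1)×-10
= -44 - 390
= -434

a_40 = -434


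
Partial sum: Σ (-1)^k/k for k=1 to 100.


S = -1 + 1/2 - 1/3 + 1/4 - 1/5 + 1/6 - 1/7 + 1/8 ± ...
= -0.6882
(Full series converges to -ln(2) ≈ -0.6931)

S_100 = -0.6882


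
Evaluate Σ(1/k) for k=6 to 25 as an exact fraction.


Σₖ₌6^25 1/k = 1/6 + 1/7 + 1/8 + ... + 1/25
= 13676707007/8923714800
≈ 1.5326

Sum = 13676707007/8923714800 ≈ 1.5326


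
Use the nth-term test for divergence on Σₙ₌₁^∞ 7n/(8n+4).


lim(n→∞) 7n/(8n+4) = 7/8 = 7/8  (divide numerator and denominator by n)
lim aₙ = 7/8 ≠ 0 → series DIVERGES

Diverges (lim aₙ = 7/8 ≠ 0)


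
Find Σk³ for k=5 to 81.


Σₖ₌5^81 k³ = [81·82/2]² − [4·5/2]²
= 11029041 − 100 = 11028941

Σk³ = 11028941


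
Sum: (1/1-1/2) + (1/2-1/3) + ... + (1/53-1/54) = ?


Telescoping: adjacent terms cancel.
= 1/1 - 1/54
= 1 - 1/54 = 53/54

Sum = 53/54


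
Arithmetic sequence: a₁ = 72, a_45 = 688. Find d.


d = (aₙ - a₁)/(n-1)
= (688 - 72)/(45-1)
= 616/44 = 14

d = 14


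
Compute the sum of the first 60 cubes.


n(n+1)/2 = 60×61/2 = 1830
Σk³ = 1830² = 3348900

Σk³ = 3348900


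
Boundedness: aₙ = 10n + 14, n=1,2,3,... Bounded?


aₙ = 10n + 14 → as n→∞, aₙ→∞
No finite upper bound exists
The sequence is UNBOUNDED

Unbounded (aₙ → ∞ as n → ∞)


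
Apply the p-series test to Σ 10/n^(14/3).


p-series test: Σ c/n^p converges if p > 1, diverges if p ≤ 1 (constant c > 0 doesn't affect convergence).
p = 14/3
14/3 > 1 → CONVERGES

Converges (p = 14/3 > 1)


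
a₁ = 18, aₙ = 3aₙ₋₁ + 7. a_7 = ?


Computing step by step:
a_1 = 18
a_2 = 61
a_3 = 190
a_4 = 577
a_5 = 1738
a_6 = 5221
a_7 = 15670


a_7 = 15670


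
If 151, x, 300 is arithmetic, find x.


AM = (151 + 300)/2 = 451/2 = 225.5

AM = 225.5


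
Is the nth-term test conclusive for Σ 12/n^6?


lim(n→∞) 12/n^6 = 0
lim aₙ = 0 → nth-term test is INCONCLUSIVE
(Need other tests; this is actually a convergent p-series with p=6 > 1)

Inconclusive (lim aₙ = 0; need another test)


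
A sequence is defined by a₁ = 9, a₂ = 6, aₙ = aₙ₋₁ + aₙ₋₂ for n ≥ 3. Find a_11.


Computing iteratively: 9, 6, 15, 21, 36, 57, 93, 150, 243, 393, 636
a_11 = 636

a_11 = 636


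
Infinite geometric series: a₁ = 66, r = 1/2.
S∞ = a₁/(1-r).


S∞ = a₁/(1-r) = 66/(1 - 1/2)
= 66/(1/2)
= 132

S∞ = 132


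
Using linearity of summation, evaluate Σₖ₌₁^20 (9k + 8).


Σ(9k+8) = 9·Σk + 8·n
= 9·210 + 8·20
= 1890 + 160 = 2050

Σ = 2050


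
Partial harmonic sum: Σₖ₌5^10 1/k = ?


Σₖ₌5^10 1/k = 1/5 + 1/6 + 1/7 + 1/8 + 1/9 + 1/10
= 2131/2520
≈ 0.8456

Sum = 2131/2520 ≈ 0.8456


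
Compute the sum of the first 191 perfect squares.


n = 191
n(n+1)(2n+1)/6 = 191×192×383/6
= 14045376/6 = 2340896

Σk² = 2340896


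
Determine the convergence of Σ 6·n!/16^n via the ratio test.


aₙ = 6·n!/16^n
a_{n+1}/aₙ = (n+1)!/16^(n+1) × 16^n/n!  (constant 6 cancels)
= (n+1)/16
L = lim(n→∞) (n+1)/16 = ∞
L > 1 → series DIVERGES

Diverges (ratio test: L = ∞ > 1)


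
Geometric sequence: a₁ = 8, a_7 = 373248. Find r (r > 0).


r^(n-1) = aₙ/a₁
r^6 = 373248/8 = 46656
r = 46656^(1/6)
= ±6; taking r > 0 gives r = 6

r = 6


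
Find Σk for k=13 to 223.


Σₖ₌13^223 k = Σₖ₌₁^223 k − Σₖ₌₁^12 k
= 223·224/2 − 12·13/2
= 24976 − 78 = 24898

Σk = 24898


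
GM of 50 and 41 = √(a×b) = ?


GM = √(50×41) = √2050 = 45.2769

GM = 45.2769


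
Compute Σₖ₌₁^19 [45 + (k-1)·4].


aₙ = 45 + (19-1)×4 = 117
Sₙ = n(a₁+aₙ)/2 = 19×(45+117)/2
= 19×162/2 = 1539

S_19 = 1539


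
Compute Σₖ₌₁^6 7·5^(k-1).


Sₙ = 7×(5^6 - 1)/(5 - 1)
= 7×(15625 - 1)/4
= 7×15624/4
= 27342

S_6 = 27342


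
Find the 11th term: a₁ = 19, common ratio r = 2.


aₙ = a₁·r^(n-1)
= 19×2^10
= 19×1024
= 19456

a_11 = 19456


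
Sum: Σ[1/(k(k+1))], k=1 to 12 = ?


1/(k(k+1)) = 1/k - 1/(k+1) (partial fractions)
Telescoping: Σ = 1 - 1/13 = 12/13

Sum = 12/13


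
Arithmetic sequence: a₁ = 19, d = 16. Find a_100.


aₙ = a₁ + (n-1)d
= 19 + (100-1)×16
= 19 + 1584
= 1603

a_100 = 1603


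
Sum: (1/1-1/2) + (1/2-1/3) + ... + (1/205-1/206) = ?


Telescoping: adjacent terms cancel.
= 1/1 - 1/206
= 1 - 1/206 = 205/206

Sum = 205/206


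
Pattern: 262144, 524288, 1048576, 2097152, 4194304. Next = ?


Pattern: powers of 2: 2ⁿ
Terms: 262144, 524288, 1048576, 2097152, 4194304
Next term = 8388608

Next term = 8388608


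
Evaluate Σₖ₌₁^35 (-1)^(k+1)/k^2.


S = 1 - 1/4 + 1/9 - 1/16 + 1/25 - 1/36 + 1/49 - 1/64 ± ...
= 0.8229
(Full series converges to +π²/12 ≈ +0.8225)

S_35 = 0.8229


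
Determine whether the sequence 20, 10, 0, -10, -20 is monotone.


Differences: -10, -10, -10, -10
All differences < 0 → strictly DECREASING

Monotonically decreasing


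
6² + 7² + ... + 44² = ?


Σₖ₌6^44 k² = Σₖ₌₁^44 k² − Σₖ₌₁^5 k²
= 44·45·89/6 − 5·6·11/6
= 29370 − 55 = 29315

Σk² = 29315


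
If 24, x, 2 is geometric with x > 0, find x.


GM = √(24×2) = √48 = 6.9282

GM = 6.9282


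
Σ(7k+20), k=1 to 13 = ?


Σ(7k+20) = 7·Σk + 20·n
= 7·91 + 20·13
= 637 + 260 = 897

Σ = 897


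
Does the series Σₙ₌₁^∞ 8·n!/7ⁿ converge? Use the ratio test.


aₙ = 8·n!/7^n
a_{n+1}/aₙ = (n+1)!/7^(n+1) × 7^n/n!  (constant 8 cancels)
= (n+1)/7
L = lim(n→∞) (n+1)/7 = ∞
L > 1 → series DIVERGES

Diverges (ratio test: L = ∞ > 1)


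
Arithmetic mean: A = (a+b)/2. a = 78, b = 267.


AM = (78 + 267)/2 = 345/2 = 172.5

AM = 172.5


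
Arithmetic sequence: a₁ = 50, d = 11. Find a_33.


aₙ = a₁ + (n-1)d
= 50 + (33-1)×11
= 50 + 352
= 402

a_33 = 402


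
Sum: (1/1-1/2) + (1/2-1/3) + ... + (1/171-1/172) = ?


Telescoping: adjacent terms cancel.
= 1/1 - 1/172
= 1 - 1/172 = 171/172

Sum = 171/172


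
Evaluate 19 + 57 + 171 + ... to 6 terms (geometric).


Sₙ = 19×(3^6 - 1)/(3 - 1)
= 19×(729 - 1)/2
= 19×728/2
= 6916

S_6 = 6916


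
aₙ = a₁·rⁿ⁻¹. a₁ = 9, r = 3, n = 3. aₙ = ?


aₙ = a₁·r^(n-1)
= 9×3^2
= 9×9
= 81

a_3 = 81


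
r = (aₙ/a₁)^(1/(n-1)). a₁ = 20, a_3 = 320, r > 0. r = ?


r^(n-1) = aₙ/a₁
r^2 = 320/20 = 16
r = 16^(1/2)
= ±4; taking r > 0 gives r = 4

r = 4


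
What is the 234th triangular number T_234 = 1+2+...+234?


n(n+1)/2 = 234×235/2 = 54990/2 = 27495

Σk = 27495


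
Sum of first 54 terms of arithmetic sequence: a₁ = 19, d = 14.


aₙ = 19 + (54-1)×14 = 761
Sₙ = n(a₁+aₙ)/2 = 54×(19+761)/2
= 54×780/2 = 21060

S_54 = 21060


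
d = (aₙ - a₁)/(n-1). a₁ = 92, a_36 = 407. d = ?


d = (aₙ - a₁)/(n-1)
= (407 - 92)/(36-1)
= 315/35 = 9

d = 9


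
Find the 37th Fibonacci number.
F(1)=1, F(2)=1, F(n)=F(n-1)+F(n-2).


Fibonacci sequence: 1, 1, 2, 3, 5, 8, 13, 21, 34, 55, 89, ...
F(37) = 24157817

F(37) = 24157817


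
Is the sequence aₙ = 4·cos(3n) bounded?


For all n, -1 ≤ cos(3n) ≤ 1, so -4 ≤ 4·cos(3n) ≤ 4
Lower bound: -4, Upper bound: 4
The sequence IS bounded

Bounded (-4 ≤ aₙ ≤ 4)


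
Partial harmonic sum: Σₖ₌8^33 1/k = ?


Σₖ₌8^33 1/k = 1/8 + 1/9 + 1/10 + ... + 1/33
= 19638109753429/13127595717600
≈ 1.4959

Sum = 19638109753429/13127595717600 ≈ 1.4959


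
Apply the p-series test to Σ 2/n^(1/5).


p-series test: Σ c/n^p converges if p > 1, diverges if p ≤ 1 (constant c > 0 doesn't affect convergence).
p = 1/5
1/5 ≤ 1 → DIVERGES

Diverges (p = 1/5 ≤ 1)


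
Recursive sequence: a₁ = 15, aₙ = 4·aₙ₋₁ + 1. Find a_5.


Computing step by step:
a_1 = 15
a_2 = 61
a_3 = 245
a_4 = 981
a_5 = 3925


a_5 = 3925


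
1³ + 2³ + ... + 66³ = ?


n(n+1)/2 = 66×67/2 = 2211
Σk³ = 2211² = 4888521

Σk³ = 4888521


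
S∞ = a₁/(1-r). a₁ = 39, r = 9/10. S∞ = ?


S∞ = a₁/(1-r) = 39/(1 - 9/10)
= 39/(1/10)
= 390

S∞ = 390


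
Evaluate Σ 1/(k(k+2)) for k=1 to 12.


1/(k(k+2)) = (1/2)·(1/k - 1/(k+2)) (partial fractions)
Telescoping: Σ = (1/2)·(1 + 1/2 - 1/13 - 1/14) = 123/182

Sum = 123/182


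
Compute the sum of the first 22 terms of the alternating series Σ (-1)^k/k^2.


S = -1 + 1/4 - 1/9 + 1/16 - 1/25 + 1/36 - 1/49 + 1/64 ± ...
= -0.8215
(Full series converges to -π²/12 ≈ -0.8225)

S_22 = -0.8215


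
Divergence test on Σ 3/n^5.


lim(n→∞) 3/n^5 = 0
lim aₙ = 0 → nth-term test is INCONCLUSIVE
(Need other tests; this is actually a convergent p-series with p=5 > 1)

Inconclusive (lim aₙ = 0; need another test)


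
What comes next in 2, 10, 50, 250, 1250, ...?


Pattern: geometric (r=5)
Terms: 2, 10, 50, 250, 1250
Next term = 6250

Next term = 6250


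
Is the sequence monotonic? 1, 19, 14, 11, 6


Differences: 18, -5, -3, -5
Difference at position 1 is +18 (> 0) but position 2 is -5 (< 0) — sequence both rises and falls
→ NOT monotonic

Not monotonic


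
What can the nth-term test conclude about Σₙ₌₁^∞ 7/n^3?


lim(n→∞) 7/n^3 = 0
lim aₙ = 0 → nth-term test is INCONCLUSIVE
(Need other tests; this is actually a convergent p-series with p=3 > 1)

Inconclusive (lim aₙ = 0; need another test)


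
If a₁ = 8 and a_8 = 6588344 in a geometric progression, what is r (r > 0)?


r^(n-1) = aₙ/a₁
r^7 = 6588344/8 = 823543
r = 823543^(1/7)
= 7

r = 7


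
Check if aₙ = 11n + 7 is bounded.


aₙ = 11n + 7 → as n→∞, aₙ→∞
No finite upper bound exists
The sequence is UNBOUNDED

Unbounded (aₙ → ∞ as n → ∞)


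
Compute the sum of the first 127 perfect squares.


n = 127
n(n+1)(2n+1)/6 = 127×128×255/6
= 4145280/6 = 690880

Σk² = 690880


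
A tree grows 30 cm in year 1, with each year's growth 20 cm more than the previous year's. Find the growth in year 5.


aₙ = a₁ + (n-1)d
= 30 + (5-1)×20
= 30 + 80
= 110

a_5 = 110


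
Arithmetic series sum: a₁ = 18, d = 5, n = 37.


aₙ = 18 + (37-1)×5 = 198
Sₙ = n(a₁+aₙ)/2 = 37×(18+198)/2
= 37×216/2 = 3996

S_37 = 3996


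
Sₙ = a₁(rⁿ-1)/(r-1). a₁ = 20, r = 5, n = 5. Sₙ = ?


Sₙ = 20×(5^5 - 1)/(5 - 1)
= 20×(3125 - 1)/4
= 20×3124/4
= 15620

S_5 = 15620


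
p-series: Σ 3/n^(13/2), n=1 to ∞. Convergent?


p-series test: Σ c/n^p converges if p > 1, diverges if p ≤ 1 (constant c > 0 doesn't affect convergence).
p = 13/2
13/2 > 1 → CONVERGES

Converges (p = 13/2 > 1)


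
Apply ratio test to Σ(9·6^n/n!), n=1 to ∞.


aₙ = 9·6^n/n!
a_{n+1}/aₙ = 6^(n+1)/(n+1)! × n!/6^n  (constant 9 cancels)
= 6/(n+1)
L = lim(n→∞) 6/(n+1) = 0
L < 1 → series CONVERGES

Converges (ratio test: L = 0 < 1)


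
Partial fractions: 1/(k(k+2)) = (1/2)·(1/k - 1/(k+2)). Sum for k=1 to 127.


1/(k(k+2)) = (1/2)·(1/k - 1/(k+2)) (partial fractions)
Telescoping: Σ = (1/2)·(1 + 1/2 - 1/128 - 1/129) = 24511/33024

Sum = 24511/33024


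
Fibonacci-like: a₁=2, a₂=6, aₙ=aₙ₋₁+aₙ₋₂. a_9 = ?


Computing iteratively: 2, 6, 8, 14, 22, 36, 58, 94, 152
a_9 = 152

a_9 = 152


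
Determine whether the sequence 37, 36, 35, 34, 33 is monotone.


Differences: -1, -1, -1, -1
All differences < 0 → strictly DECREASING

Monotonically decreasing


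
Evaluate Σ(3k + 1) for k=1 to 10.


Σ(3k+1) = 3·Σk + 1·n
= 3·55 + 1·10
= 165 + 10 = 175

Σ = 175


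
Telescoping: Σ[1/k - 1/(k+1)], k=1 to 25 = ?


Telescoping: adjacent terms cancel.
= 1/1 - 1/26
= 1 - 1/26 = 25/26

Sum = 25/26


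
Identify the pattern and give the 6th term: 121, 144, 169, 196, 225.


Pattern: perfect squares: n²
Terms: 121, 144, 169, 196, 225
Next term = 256

Next term = 256


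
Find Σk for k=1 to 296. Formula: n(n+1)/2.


n(n+1)/2 = 296×297/2 = 87912/2 = 43956

Σk = 43956


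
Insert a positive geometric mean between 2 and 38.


GM = √(2×38) = √76 = 8.7178

GM = 8.7178


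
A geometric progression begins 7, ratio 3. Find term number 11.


aₙ = a₁·r^(n-1)
= 7×3^10
= 7×59049
= 413343

a_11 = 413343


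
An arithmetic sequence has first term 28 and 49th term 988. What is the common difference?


d = (aₙ - a₁)/(n-1)
= (988 - 28)/(49-1)
= 960/48 = 20

d = 20


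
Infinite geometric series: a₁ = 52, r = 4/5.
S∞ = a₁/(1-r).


S∞ = a₁/(1-r) = 52/(1 - 4/5)
= 52/(1/5)
= 260

S∞ = 260


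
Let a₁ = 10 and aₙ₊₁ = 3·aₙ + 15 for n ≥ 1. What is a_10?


Computing step by step:
a_1 = 10
a_2 = 45
a_3 = 150
a_4 = 465
a_5 = 1410
a_6 = 4245
a_7 = 12750
a_8 = 38265
a_9 = 114810
a_10 = 344445


a_10 = 344445


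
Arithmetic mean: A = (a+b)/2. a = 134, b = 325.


AM = (134 + 325)/2 = 459/2 = 229.5

AM = 229.5


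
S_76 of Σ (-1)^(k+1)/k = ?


S = 1 - 1/2 + 1/3 - 1/4 + 1/5 - 1/6 + 1/7 - 1/8 ± ...
= 0.6866
(Full series converges to +ln(2) ≈ +0.6931)

S_76 = 0.6866


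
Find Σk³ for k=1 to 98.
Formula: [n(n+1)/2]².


n(n+1)/2 = 98×99/2 = 4851
Σk³ = 4851² = 23532201

Σk³ = 23532201


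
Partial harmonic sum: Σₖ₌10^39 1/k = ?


Σₖ₌10^39 1/k = 1/10 + 1/11 + 1/12 + ... + 1/39
= 98849421188899/69388720221600
≈ 1.4246

Sum = 98849421188899/69388720221600 ≈ 1.4246


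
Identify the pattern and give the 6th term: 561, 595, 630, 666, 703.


Pattern: triangular numbers: n(n+1)/2
Terms: 561, 595, 630, 666, 703
Next term = 741

Next term = 741


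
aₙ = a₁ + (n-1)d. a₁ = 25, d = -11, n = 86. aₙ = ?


aₙ = a₁ + (n-1)d
= 25 + (86-1)×-11
= 25 - 935
= -910

a_86 = -910


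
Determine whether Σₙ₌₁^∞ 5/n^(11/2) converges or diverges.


p-series test: Σ c/n^p converges if p > 1, diverges if p ≤ 1 (constant c > 0 doesn't affect convergence).
p = 11/2
11/2 > 1 → CONVERGES

Converges (p = 11/2 > 1)


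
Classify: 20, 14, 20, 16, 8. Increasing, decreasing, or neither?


Differences: -6, 6, -4, -8
Difference at position 2 is +6 (> 0) but position 1 is -6 (< 0) — sequence both rises and falls
→ NOT monotonic

Not monotonic


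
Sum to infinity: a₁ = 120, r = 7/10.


S∞ = a₁/(1-r) = 120/(1 - 7/10)
= 120/(3/10)
= 400

S∞ = 400


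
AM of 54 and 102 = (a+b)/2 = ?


AM = (54 + 102)/2 = 156/2 = 78

AM = 78


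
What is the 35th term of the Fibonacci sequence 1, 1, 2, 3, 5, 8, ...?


Fibonacci sequence: 1, 1, 2, 3, 5, 8, 13, 21, 34, 55, 89, ...
F(35) = 9227465

F(35) = 9227465


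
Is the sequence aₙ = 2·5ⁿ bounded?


aₙ = 2·5ⁿ → as n→∞, aₙ→∞ (since base 5 > 1)
No finite upper bound exists
The sequence is UNBOUNDED

Unbounded (aₙ → ∞ as n → ∞)


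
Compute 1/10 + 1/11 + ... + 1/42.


Σₖ₌10^42 1/k = 1/10 + 1/11 + 1/12 + ... + 1/42
= 29827525245202793/19914562703599200
≈ 1.4978

Sum = 29827525245202793/19914562703599200 ≈ 1.4978


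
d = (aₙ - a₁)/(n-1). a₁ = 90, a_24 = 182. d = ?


d = (aₙ - a₁)/(n-1)
= (182 - 90)/(24-1)
= 92/23 = 4

d = 4


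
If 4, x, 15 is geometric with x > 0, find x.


GM = √(4×15) = √60 = 7.746

GM = 7.746


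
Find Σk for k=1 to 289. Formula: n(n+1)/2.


n(n+1)/2 = 289×290/2 = 83810/2 = 41905

Σk = 41905


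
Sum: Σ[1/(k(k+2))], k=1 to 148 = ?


1/(k(k+2)) = (1/2)·(1/k - 1/(k+2)) (partial fractions)
Telescoping: Σ = (1/2)·(1 + 1/2 - 1/149 - 1/150) = 16613/22350

Sum = 16613/22350


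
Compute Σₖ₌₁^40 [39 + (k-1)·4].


aₙ = 39 + (40-1)×4 = 195
Sₙ = n(a₁+aₙ)/2 = 40×(39+195)/2
= 40×234/2 = 4680

S_40 = 4680


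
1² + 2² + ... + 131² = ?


n = 131
n(n+1)(2n+1)/6 = 131×132×263/6
= 4547796/6 = 757966

Σk² = 757966


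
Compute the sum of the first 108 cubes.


n(n+1)/2 = 108×109/2 = 5886
Σk³ = 5886² = 34644996

Σk³ = 34644996


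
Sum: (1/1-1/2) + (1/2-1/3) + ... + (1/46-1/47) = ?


Telescoping: adjacent terms cancel.
= 1/1 - 1/47
= 1 - 1/47 = 46/47

Sum = 46/47


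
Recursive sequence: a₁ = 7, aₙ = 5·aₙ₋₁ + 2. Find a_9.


Computing step by step:
a_1 = 7
a_2 = 37
a_3 = 187
a_4 = 937
a_5 = 4687
a_6 = 23437
a_7 = 117187
a_8 = 585937
a_9 = 2929687


a_9 = 2929687


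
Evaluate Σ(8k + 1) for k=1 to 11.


Σ(8k+1) = 8·Σk + 1·n
= 8·66 + 1·11
= 528 + 11 = 539

Σ = 539


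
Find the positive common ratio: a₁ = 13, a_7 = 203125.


r^(n-1) = aₙ/a₁
r^6 = 203125/13 = 15625
r = 15625^(1/6)
= ±5; taking r > 0 gives r = 5

r = 5


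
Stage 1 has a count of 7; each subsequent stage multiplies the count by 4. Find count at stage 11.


aₙ = a₁·r^(n-1)
= 7×4^10
= 7×1048576
= 7340032

a_11 = 7340032


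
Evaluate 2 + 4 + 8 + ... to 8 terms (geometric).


Sₙ = 2×(2^8 - 1)/(2 - 1)
= 2×(256 - 1)/1
= 2×255/1
= 510

S_8 = 510


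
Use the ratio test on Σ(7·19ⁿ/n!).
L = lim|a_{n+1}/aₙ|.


aₙ = 7·19^n/n!
a_{n+1}/aₙ = 19^(n+1)/(n+1)! × n!/19^n  (constant 7 cancels)
= 19/(n+1)
L = lim(n→∞) 19/(n+1) = 0
L < 1 → series CONVERGES

Converges (ratio test: L = 0 < 1)


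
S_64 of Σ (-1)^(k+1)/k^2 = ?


S = 1 - 1/4 + 1/9 - 1/16 + 1/25 - 1/36 + 1/49 - 1/64 ± ...
= 0.8223
(Full series converges to +π²/12 ≈ +0.8225)

S_64 = 0.8223


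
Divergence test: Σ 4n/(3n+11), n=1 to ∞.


lim(n→∞) 4n/(3n+11) = 4/3 = 4/3  (divide numerator and denominator by n)
lim aₙ = 4/3 ≠ 0 → series DIVERGES

Diverges (lim aₙ = 4/3 ≠ 0)


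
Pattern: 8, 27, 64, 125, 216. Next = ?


Pattern: perfect cubes: n³
Terms: 8, 27, 64, 125, 216
Next term = 343

Next term = 343


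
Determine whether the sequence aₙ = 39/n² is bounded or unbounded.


a₁ = 39, a₂ = 39/4, a₃ = 39/9, ...
0 < aₙ ≤ 39 for all n ≥ 1
The sequence IS bounded

Bounded (0 < aₙ ≤ 39)


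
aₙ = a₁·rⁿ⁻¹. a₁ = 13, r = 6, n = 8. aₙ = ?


aₙ = a₁·r^(n-1)
= 13×6^7
= 13×279936
= 3639168

a_8 = 3639168


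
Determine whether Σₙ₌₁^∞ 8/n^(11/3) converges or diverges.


p-series test: Σ c/n^p converges if p > 1, diverges if p ≤ 1 (constant c > 0 doesn't affect convergence).
p = 11/3
11/3 > 1 → CONVERGES

Converges (p = 11/3 > 1)


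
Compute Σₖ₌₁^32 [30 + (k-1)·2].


aₙ = 30 + (32-1)×2 = 92
Sₙ = n(a₁+aₙ)/2 = 32×(30+92)/2
= 32×122/2 = 1952

S_32 = 1952


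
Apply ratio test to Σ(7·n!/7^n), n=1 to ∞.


aₙ = 7·n!/7^n
a_{n+1}/aₙ = (n+1)!/7^(n+1) × 7^n/n!  (constant 7 cancels)
= (n+1)/7
L = lim(n→∞) (n+1)/7 = ∞
L > 1 → series DIVERGES

Diverges (ratio test: L = ∞ > 1)


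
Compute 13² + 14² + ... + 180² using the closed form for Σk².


Σₖ₌13^180 k² = Σₖ₌₁^180 k² − Σₖ₌₁^12 k²
= 180·181·361/6 − 12·13·25/6
= 1960230 − 650 = 1959580

Σk² = 1959580


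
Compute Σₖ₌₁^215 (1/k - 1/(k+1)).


Telescoping: adjacent terms cancel.
= 1/1 - 1/216
= 1 - 1/216 = 215/216

Sum = 215/216


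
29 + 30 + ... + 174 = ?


Σₖ₌29^174 k = Σₖ₌₁^174 k − Σₖ₌₁^28 k
= 174·175/2 − 28·29/2
= 15225 − 406 = 14819

Σk = 14819


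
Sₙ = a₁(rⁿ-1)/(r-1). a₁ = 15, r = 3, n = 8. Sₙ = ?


Sₙ = 15×(3^8 - 1)/(3 - 1)
= 15×(6561 - 1)/2
= 15×6560/2
= 49200

S_8 = 49200


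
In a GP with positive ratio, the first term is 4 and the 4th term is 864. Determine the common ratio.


r^(n-1) = aₙ/a₁
r^3 = 864/4 = 216
r = 216^(1/3)
= 6

r = 6


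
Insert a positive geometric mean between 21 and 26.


GM = √(21×26) = √546 = 23.3666

GM = 23.3666


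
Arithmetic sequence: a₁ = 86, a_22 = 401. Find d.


d = (aₙ - a₁)/(n-1)
= (401 - 86)/(22-1)
= 315/21 = 15

d = 15


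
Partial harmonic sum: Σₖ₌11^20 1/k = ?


Σₖ₌11^20 1/k = 1/11 + 1/12 + 1/13 + 1/14 + 1/15 + 1/16 + 1/17 + 1/18 + 1/19 + 1/20
= 155685007/232792560
≈ 0.6688

Sum = 155685007/232792560 ≈ 0.6688


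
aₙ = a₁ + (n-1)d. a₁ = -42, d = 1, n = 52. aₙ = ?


aₙ = a₁ + (n-1)d
= -42 + (52-1)×1
= -42 + 51
= 9

a_52 = 9


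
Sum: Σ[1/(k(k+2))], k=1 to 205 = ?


1/(k(k+2)) = (1/2)·(1/k - 1/(k+2)) (partial fractions)
Telescoping: Σ = (1/2)·(1 + 1/2 - 1/206 - 1/207) = 31775/42642

Sum = 31775/42642


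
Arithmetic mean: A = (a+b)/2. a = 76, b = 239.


AM = (76 + 239)/2 = 315/2 = 157.5

AM = 157.5


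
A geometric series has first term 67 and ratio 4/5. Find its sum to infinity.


S∞ = a₁/(1-r) = 67/(1 - 4/5)
= 67/(1/5)
= 335

S∞ = 335


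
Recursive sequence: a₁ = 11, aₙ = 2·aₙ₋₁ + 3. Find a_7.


Computing step by step:
a_1 = 11
a_2 = 25
a_3 = 53
a_4 = 109
a_5 = 221
a_6 = 445
a_7 = 893


a_7 = 893


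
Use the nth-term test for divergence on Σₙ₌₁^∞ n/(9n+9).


lim(n→∞) n/(9n+9) = 1/9 = 1/9  (divide numerator and denominator by n)
lim aₙ = 1/9 ≠ 0 → series DIVERGES

Diverges (lim aₙ = 1/9 ≠ 0)


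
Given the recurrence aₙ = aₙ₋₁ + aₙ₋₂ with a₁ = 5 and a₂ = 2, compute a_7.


Computing iteratively: 5, 2, 7, 9, 16, 25, 41
a_7 = 41

a_7 = 41


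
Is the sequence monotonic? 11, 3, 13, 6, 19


Differences: -8, 10, -7, 13
Difference at position 2 is +10 (> 0) but position 1 is -8 (< 0) — sequence both rises and falls
→ NOT monotonic

Not monotonic


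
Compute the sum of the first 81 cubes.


n(n+1)/2 = 81×82/2 = 3321
Σk³ = 3321² = 11029041

Σk³ = 11029041


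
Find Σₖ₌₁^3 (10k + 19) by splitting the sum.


Σ(10k+19) = 10·Σk + 19·n
= 10·6 + 19·3
= 60 + 57 = 117

Σ = 117


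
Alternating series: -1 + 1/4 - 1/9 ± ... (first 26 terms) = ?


S = -1 + 1/4 - 1/9 + 1/16 - 1/25 + 1/36 - 1/49 + 1/64 ± ...
= -0.8218
(Full series converges to -π²/12 ≈ -0.8225)

S_26 = -0.8218


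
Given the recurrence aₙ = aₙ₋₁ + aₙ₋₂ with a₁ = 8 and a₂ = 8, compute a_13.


Computing iteratively: 8, 8, 16, 24, 40, 64, 104, 168, 272, 440, 712, 1152, ...
a_13 = 1864

a_13 = 1864


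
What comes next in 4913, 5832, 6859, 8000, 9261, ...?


Pattern: perfect cubes: n³
Terms: 4913, 5832, 6859, 8000, 9261
Next term = 10648

Next term = 10648


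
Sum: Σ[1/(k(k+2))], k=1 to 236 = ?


1/(k(k+2)) = (1/2)·(1/k - 1/(k+2)) (partial fractions)
Telescoping: Σ = (1/2)·(1 + 1/2 - 1/237 - 1/238) = 42067/56406

Sum = 42067/56406


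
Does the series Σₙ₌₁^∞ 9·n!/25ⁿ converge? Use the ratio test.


aₙ = 9·n!/25^n
a_{n+1}/aₙ = (n+1)!/25^(n+1) × 25^n/n!  (constant 9 cancels)
= (n+1)/25
L = lim(n→∞) (n+1)/25 = ∞
L > 1 → series DIVERGES

Diverges (ratio test: L = ∞ > 1)


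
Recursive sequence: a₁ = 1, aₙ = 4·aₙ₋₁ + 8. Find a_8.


Computing step by step:
a_1 = 1
a_2 = 12
a_3 = 56
a_4 = 232
a_5 = 936
a_6 = 3752
a_7 = 15016
a_8 = 60072


a_8 = 60072


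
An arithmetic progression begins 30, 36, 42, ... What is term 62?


aₙ = a₁ + (n-1)d
= 30 + (62-1)×6
= 30 + 366
= 396

a_62 = 396


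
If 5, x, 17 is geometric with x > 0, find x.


GM = √(5×17) = √85 = 9.2195

GM = 9.2195


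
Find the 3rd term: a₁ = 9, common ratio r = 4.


aₙ = a₁·r^(n-1)
= 9×4^2
= 9×16
= 144

a_3 = 144


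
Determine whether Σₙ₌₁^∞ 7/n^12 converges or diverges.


p-series test: Σ c/n^p converges if p > 1, diverges if p ≤ 1 (constant c > 0 doesn't affect convergence).
p = 12
12 > 1 → CONVERGES

Converges (p = 12 > 1)
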